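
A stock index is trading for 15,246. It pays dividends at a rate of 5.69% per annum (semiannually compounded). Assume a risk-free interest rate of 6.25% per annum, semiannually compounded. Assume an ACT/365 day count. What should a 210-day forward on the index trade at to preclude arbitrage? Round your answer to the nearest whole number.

15,294

F = S · (1+r/2)^(2T) / (1+q/2)^(2T)
= 15246 × 1.036043 / 1.032807 = 15246 × 1.003133
F = 15,294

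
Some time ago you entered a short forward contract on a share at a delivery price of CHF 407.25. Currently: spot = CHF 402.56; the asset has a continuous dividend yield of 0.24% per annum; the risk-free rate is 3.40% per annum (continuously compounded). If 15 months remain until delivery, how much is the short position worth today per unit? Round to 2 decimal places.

Current fair forward for the remaining 15 months: F = S·e^((r − q)·T), (r − q) = 0.0340 − 0.0024 = 0.0316
F = 402.56 · e^(0.0316 × 15/12) = 402.56 × 1.040290 = 418.7791
Value of long forward = (F − K)·e^(−rT) = (418.7791 − 407.25) · e^(−0.0340·15/12)
= 11.5291 × 0.958390 = 11.05
Short position value = −(long value) = -CHF 11.05

-CHF 11.05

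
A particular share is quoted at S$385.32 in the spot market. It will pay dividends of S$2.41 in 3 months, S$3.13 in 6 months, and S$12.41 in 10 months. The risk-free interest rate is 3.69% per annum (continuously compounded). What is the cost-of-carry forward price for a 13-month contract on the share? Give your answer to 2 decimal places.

PV(dividends) I = 2.41·e^(−0.0369·3/12) + 3.13·e^(−0.0369·6/12) + 12.41·e^(−0.0369·10/12)
I = 2.3879 + 3.0728 + 12.0342 = 17.4949
F = (S − I)·e^(rT) = (385.32 − 17.4949) · e^(0.0369·13/12)
= 367.8251 · e^0.039975 = 367.8251 × 1.040785 = S$382.83

S$382.83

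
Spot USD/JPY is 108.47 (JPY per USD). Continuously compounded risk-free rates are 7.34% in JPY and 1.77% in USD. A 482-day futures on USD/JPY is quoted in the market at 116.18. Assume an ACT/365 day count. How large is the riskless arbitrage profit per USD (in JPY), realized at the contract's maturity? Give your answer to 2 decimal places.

0.57 per USD (in JPY)

Fair futures: F* = S·e^(carry·T), with carry = (r_JPY − r_USD) = 0.0734 − 0.0177 = 0.0557
F* = 108.47 · e^(0.0557 × 482/365) = 108.47 · e^0.073555 = 108.47 × 1.076328 = 116.7493
Market 116.18 < fair 116.7493: forward underpriced → reverse cash-and-carry (short spot, go long the forward).
At maturity, profit = |F_mkt − F*| = |116.18 − 116.7493| = 0.57 per USD (in JPY)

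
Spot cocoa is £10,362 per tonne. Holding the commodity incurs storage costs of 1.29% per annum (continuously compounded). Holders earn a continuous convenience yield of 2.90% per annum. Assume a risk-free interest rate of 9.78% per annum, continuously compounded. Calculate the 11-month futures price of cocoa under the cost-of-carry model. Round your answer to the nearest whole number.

Net carry = r + u − y = 0.0978 + 0.0129 − 0.0290 = 0.0817
F = S·e^((r+u−y)T) = 10362 · e^(0.0817 × 11/12) = 10362 · e^0.074892
= 10362 × 1.077768 = £11,168 per tonne

£11,168 per tonne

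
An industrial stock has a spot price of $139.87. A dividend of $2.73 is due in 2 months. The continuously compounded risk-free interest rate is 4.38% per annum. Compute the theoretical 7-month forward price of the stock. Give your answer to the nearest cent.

$140.71

PV(dividends) I = 2.73·e^(−0.0438·2/12)
I = 2.7101
F = (S − I)·e^(rT) = (139.87 − 2.7101) · e^(0.0438·7/12)
= 137.1599 · e^0.025550 = 137.1599 × 1.025879 = $140.71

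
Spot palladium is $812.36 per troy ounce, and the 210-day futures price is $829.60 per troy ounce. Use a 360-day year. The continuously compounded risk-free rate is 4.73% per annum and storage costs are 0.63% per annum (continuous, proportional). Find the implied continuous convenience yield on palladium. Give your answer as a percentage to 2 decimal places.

F = S·e^((r+u−y)T) ⇒ (r+u−y) = ln(F/S)/T
ln(829.60/812.36) = 0.021000; /T ⇒ 0.036000
y = r + u − ln(F/S)/T = 0.0473 + 0.0063 − 0.036000 = 0.017600
y = 1.76%

1.76%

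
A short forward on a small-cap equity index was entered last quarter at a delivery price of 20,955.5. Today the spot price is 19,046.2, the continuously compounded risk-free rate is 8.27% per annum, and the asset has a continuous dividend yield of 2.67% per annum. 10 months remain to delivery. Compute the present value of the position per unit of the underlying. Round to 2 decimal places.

932.86

Current fair forward for the remaining 10 months: F = S·e^((r − q)·T), (r − q) = 0.0827 − 0.0267 = 0.0560
F = 19046.2 · e^(0.0560 × 10/12) = 19046.2 × 1.04777269 = 19956.0882
Value of long forward = (F − K)·e^(−rT) = (19956.0882 − 20955.5) · e^(−0.0827·10/12)
= -999.4118 × 0.93340446 = -932.86
Short position value = −(long value) = 932.86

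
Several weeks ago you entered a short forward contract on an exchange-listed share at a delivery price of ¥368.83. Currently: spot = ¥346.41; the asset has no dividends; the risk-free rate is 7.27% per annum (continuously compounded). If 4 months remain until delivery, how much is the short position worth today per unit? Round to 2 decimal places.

Current fair forward for the remaining 4 months: F = S·e^(r·T), r = 0.0727
F = 346.41 · e^(0.0727 × 4/12) = 346.41 × 1.024529 = 354.9071
Value of long forward = (F − K)·e^(−rT) = (354.9071 − 368.83) · e^(−0.0727·4/12)
= -13.9229 × 0.976058 = -13.59
Short position value = −(long value) = ¥13.59

¥13.59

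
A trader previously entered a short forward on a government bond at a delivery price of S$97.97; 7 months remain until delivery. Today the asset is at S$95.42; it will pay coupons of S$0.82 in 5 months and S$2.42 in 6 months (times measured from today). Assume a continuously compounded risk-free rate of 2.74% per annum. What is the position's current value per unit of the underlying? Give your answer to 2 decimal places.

PV(remaining coupons) I = 0.82·e^(−0.0274·5/12) + 2.42·e^(−0.0274·6/12) = 3.1978
Current forward F = (S − I)·e^(rT) = (95.42 − 3.1978)·e^(0.0274·7/12) = 92.2222 × 1.016112 = 93.7081
Value (long) = (F − K)·e^(−rT) = (93.7081 − 97.97) × 0.984144 = -4.1943
Short position value = −(long value) = S$4.19

S$4.19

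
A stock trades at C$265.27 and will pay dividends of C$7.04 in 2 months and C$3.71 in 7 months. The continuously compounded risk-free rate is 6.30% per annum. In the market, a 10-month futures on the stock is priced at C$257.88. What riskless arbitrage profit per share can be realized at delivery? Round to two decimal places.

PV(dividends) I = 7.04·e^(−0.0630·2/12) + 3.71·e^(−0.0630·7/12) = 10.5426
Fair futures F* = (S − I)·e^(rT) = (265.27 − 10.5426)·e^0.052500 = 254.7274 × 1.053903 = 268.4580
Market C$257.88 < fair 268.4580: forward underpriced → reverse cash-and-carry (short the stock, invest proceeds at r, pay the dividends, go long the forward).
Profit at T = |F_mkt − F*| = |257.88 − 268.4580| = C$10.58 per share

C$10.58 per share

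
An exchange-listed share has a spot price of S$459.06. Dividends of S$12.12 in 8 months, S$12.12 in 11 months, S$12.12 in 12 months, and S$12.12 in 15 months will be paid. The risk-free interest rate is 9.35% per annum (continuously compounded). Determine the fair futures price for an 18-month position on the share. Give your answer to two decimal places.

S$477.17

PV(dividends) I = 12.12·e^(−0.0935·8/12) + 12.12·e^(−0.0935·11/12) + 12.12·e^(−0.0935·12/12) + 12.12·e^(−0.0935·15/12)
I = 11.3876 + 11.1245 + 11.0381 + 10.7831 = 44.3333
F = (S − I)·e^(rT) = (459.06 − 44.3333) · e^(0.0935·18/12)
= 414.7267 · e^0.140250 = 414.7267 × 1.150561 = S$477.17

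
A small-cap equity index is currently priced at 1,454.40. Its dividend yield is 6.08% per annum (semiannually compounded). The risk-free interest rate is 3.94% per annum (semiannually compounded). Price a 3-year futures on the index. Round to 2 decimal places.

F = S · (1+r/2)^(2T) / (1+q/2)^(2T)
= 1454.40 × 1.12417653 / 1.19683726 = 1454.40 × 0.93928938
F = 1,366.10

1,366.10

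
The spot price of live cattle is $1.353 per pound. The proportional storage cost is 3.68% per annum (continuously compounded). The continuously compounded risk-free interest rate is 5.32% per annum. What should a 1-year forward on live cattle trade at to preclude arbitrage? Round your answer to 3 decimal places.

$1.480 per pound

Net carry = r + u − y = 0.0532 + 0.0368 − 0.0000 = 0.0900
F = S·e^((r+u−y)T) = 1.353 · e^(0.0900 × 1) = 1.353 · e^0.090000
= 1.353 × 1.094174 = $1.480 per pound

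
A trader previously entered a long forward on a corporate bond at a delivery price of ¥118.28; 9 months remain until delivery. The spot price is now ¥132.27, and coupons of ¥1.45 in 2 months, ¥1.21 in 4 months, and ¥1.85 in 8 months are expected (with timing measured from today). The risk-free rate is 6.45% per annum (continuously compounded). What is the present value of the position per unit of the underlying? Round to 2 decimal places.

PV(remaining coupons) I = 1.45·e^(−0.0645·2/12) + 1.21·e^(−0.0645·4/12) + 1.85·e^(−0.0645·8/12) = 4.3909
Current forward F = (S − I)·e^(rT) = (132.27 − 4.3909)·e^(0.0645·9/12) = 127.8791 × 1.049564 = 134.2173
Value (long) = (F − K)·e^(−rT) = (134.2173 − 118.28) × 0.952776 = 15.1847
Value = ¥15.18

¥15.18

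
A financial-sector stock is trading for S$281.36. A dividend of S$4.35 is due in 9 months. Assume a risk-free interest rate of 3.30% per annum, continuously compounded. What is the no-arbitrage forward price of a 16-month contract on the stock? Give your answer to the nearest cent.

S$289.58

PV(dividends) I = 4.35·e^(−0.0330·9/12)
I = 4.2437
F = (S − I)·e^(rT) = (281.36 − 4.2437) · e^(0.0330·16/12)
= 277.1163 · e^0.044000 = 277.1163 × 1.044982 = S$289.58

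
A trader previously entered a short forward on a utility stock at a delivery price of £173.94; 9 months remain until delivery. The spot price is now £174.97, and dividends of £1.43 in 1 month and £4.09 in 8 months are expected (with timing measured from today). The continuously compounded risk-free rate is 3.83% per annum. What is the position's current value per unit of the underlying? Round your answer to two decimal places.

-£0.54

PV(remaining dividends) I = 1.43·e^(−0.0383·1/12) + 4.09·e^(−0.0383·8/12) = 5.4123
Current forward F = (S − I)·e^(rT) = (174.97 − 5.4123)·e^(0.0383·9/12) = 169.5577 × 1.029142 = 174.4990
Value (long) = (F − K)·e^(−rT) = (174.4990 − 173.94) × 0.971684 = 0.5432
Short position value = −(long value) = -£0.54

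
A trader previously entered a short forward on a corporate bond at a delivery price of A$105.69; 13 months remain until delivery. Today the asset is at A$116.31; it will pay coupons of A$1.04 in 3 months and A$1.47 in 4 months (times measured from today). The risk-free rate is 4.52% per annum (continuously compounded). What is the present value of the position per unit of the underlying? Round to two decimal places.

-A$13.19

PV(remaining coupons) I = 1.04·e^(−0.0452·3/12) + 1.47·e^(−0.0452·4/12) = 2.4763
Current forward F = (S − I)·e^(rT) = (116.31 − 2.4763)·e^(0.0452·13/12) = 113.8337 × 1.050185 = 119.5464
Value (long) = (F − K)·e^(−rT) = (119.5464 − 105.69) × 0.952213 = 13.1942
Short position value = −(long value) = -A$13.19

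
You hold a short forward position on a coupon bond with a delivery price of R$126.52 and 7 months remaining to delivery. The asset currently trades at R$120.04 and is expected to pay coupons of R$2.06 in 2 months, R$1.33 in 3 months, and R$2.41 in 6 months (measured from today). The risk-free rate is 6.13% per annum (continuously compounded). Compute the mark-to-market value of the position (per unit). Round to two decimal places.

R$7.72

PV(remaining coupons) I = 2.06·e^(−0.0613·2/12) + 1.33·e^(−0.0613·3/12) + 2.41·e^(−0.0613·6/12) = 5.6861
Current forward F = (S − I)·e^(rT) = (120.04 − 5.6861)·e^(0.0613·7/12) = 114.3539 × 1.036405 = 118.5170
Value (long) = (F − K)·e^(−rT) = (118.5170 − 126.52) × 0.964873 = -7.7219
Short position value = −(long value) = R$7.72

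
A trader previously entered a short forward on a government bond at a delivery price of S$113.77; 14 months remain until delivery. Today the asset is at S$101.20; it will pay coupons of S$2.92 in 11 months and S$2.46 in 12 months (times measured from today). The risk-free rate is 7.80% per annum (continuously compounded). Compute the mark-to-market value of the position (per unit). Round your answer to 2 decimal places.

S$7.67

PV(remaining coupons) I = 2.92·e^(−0.0780·11/12) + 2.46·e^(−0.0780·12/12) = 4.9939
Current forward F = (S − I)·e^(rT) = (101.20 − 4.9939)·e^(0.0780·14/12) = 96.2061 × 1.095269 = 105.3716
Value (long) = (F − K)·e^(−rT) = (105.3716 − 113.77) × 0.913018 = -7.6679
Short position value = −(long value) = S$7.67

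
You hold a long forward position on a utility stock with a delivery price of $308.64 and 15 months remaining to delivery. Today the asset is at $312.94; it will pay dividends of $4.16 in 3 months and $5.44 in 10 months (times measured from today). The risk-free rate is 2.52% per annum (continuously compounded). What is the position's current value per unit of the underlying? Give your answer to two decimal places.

PV(remaining dividends) I = 4.16·e^(−0.0252·3/12) + 5.44·e^(−0.0252·10/12) = 9.4608
Current forward F = (S − I)·e^(rT) = (312.94 − 9.4608)·e^(0.0252·15/12) = 303.4792 × 1.032001 = 313.1908
Value (long) = (F − K)·e^(−rT) = (313.1908 − 308.64) × 0.968991 = 4.4097
Value = $4.41

$4.41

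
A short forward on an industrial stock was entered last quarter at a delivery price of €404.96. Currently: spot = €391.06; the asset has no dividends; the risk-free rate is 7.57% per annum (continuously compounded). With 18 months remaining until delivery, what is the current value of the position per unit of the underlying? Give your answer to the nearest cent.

Current fair forward for the remaining 18 months: F = S·e^(r·T), r = 0.0757
F = 391.06 · e^(0.0757 × 18/12) = 391.06 × 1.120248 = 438.0842
Value of long forward = (F − K)·e^(−rT) = (438.0842 − 404.96) · e^(−0.0757·18/12)
= 33.1242 × 0.892660 = 29.57
Short position value = −(long value) = -€29.57

-€29.57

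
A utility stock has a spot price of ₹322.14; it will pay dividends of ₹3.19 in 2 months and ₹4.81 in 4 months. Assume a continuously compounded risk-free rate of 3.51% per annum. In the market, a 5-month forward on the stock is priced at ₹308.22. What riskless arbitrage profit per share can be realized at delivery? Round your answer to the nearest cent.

₹10.62 per share

PV(dividends) I = 3.19·e^(−0.0351·2/12) + 4.81·e^(−0.0351·4/12) = 7.9254
Fair forward F* = (S − I)·e^(rT) = (322.14 − 7.9254)·e^0.014625 = 314.2146 × 1.014732 = 318.8436
Market ₹308.22 < fair 318.8436: forward underpriced → reverse cash-and-carry (short the stock, invest proceeds at r, pay the dividends, go long the forward).
Profit at T = |F_mkt − F*| = |308.22 − 318.8436| = ₹10.62 per share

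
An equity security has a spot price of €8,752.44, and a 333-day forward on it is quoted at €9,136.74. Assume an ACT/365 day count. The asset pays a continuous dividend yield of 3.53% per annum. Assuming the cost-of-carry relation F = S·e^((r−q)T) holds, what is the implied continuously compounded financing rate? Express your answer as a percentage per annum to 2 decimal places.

8.24%

From F = S·e^((r−q)T): (r − q) = ln(F/S)/T
ln(9136.74/8752.44) = ln(1.043908) = 0.042971
(r − q) = 0.042971 / (333/365) = 0.047100
r = ln(F/S)/T + q = 0.047100 + 0.0353 = 0.082400
r = 8.24%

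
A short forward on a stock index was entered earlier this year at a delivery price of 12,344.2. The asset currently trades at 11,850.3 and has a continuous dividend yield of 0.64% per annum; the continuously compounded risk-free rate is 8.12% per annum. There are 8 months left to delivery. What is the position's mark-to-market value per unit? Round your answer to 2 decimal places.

-106.11

Current fair forward for the remaining 8 months: F = S·e^((r − q)·T), (r − q) = 0.0812 − 0.0064 = 0.0748
F = 11850.3 · e^(0.0748 × 8/12) = 11850.3 × 1.05113094 = 12456.2170
Value of long forward = (F − K)·e^(−rT) = (12456.2170 − 12344.2) · e^(−0.0812·8/12)
= 112.0170 × 0.94730579 = 106.11
Short position value = −(long value) = -106.11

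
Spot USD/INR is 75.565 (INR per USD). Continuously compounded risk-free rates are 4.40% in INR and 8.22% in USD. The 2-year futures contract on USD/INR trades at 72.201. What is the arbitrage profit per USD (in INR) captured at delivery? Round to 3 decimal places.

2.194 per USD (in INR)

Fair futures: F* = S·e^(carry·T), with carry = (r_INR − r_USD) = 0.0440 − 0.0822 = -0.0382
F* = 75.565 · e^(-0.0382 × 2) = 75.565 · e^-0.076400 = 75.565 × 0.926446 = 70.0069
Market 72.201 > fair 70.0069: forward overpriced → cash-and-carry (buy spot, short the forward).
At maturity, profit = |F_mkt − F*| = |72.201 − 70.0069| = 2.194 per USD (in INR)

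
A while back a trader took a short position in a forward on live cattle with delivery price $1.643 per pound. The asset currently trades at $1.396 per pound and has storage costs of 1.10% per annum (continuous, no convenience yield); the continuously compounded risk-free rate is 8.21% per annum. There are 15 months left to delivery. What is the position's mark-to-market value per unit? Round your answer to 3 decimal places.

$0.067 per pound

Current fair forward for the remaining 15 months: F = S·e^((r + u)·T), (r + u) = 0.0821 + 0.0110 = 0.0931
F = 1.396 · e^(0.0931 × 15/12) = 1.396 × 1.123417 = 1.5683
Value of long forward = (F − K)·e^(−rT) = (1.5683 − 1.643) · e^(−0.0821·15/12)
= -0.0747 × 0.902465 = -0.067
Short position value = −(long value) = $0.067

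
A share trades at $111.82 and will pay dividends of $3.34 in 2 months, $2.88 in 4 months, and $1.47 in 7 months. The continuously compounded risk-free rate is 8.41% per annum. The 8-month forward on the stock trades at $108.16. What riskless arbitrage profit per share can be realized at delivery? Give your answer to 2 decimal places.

PV(dividends) I = 3.34·e^(−0.0841·2/12) + 2.88·e^(−0.0841·4/12) + 1.47·e^(−0.0841·7/12) = 7.4935
Fair forward F* = (S − I)·e^(rT) = (111.82 − 7.4935)·e^0.056067 = 104.3265 × 1.057669 = 110.3429
Market $108.16 < fair 110.3429: forward underpriced → reverse cash-and-carry (short the stock, invest proceeds at r, pay the dividends, go long the forward).
Profit at T = |F_mkt − F*| = |108.16 − 110.3429| = $2.18 per share

$2.18 per share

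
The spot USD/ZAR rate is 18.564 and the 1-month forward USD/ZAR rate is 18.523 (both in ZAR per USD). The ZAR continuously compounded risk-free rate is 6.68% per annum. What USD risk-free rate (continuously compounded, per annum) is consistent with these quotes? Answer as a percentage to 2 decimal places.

F = S·e^((r_ZAR − r_USD)T) ⇒ r_USD = r_ZAR − ln(F/S)/T
ln(18.523/18.564) = -0.002211; /(1/12) = -0.026532
r_USD = 0.0668 + 0.026532 = 0.093332
r_USD = 9.33%

9.33%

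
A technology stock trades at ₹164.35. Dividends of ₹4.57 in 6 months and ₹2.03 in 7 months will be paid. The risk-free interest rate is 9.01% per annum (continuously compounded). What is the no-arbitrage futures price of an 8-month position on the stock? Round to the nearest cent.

PV(dividends) I = 4.57·e^(−0.0901·6/12) + 2.03·e^(−0.0901·7/12)
I = 4.3687 + 1.9261 = 6.2948
F = (S − I)·e^(rT) = (164.35 − 6.2948) · e^(0.0901·8/12)
= 158.0552 · e^0.060067 = 158.0552 × 1.061908 = ₹167.84

₹167.84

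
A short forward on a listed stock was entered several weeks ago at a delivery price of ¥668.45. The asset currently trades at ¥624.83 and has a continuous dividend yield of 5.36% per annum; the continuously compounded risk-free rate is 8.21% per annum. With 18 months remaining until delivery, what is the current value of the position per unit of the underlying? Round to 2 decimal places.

¥14.44

Current fair forward for the remaining 18 months: F = S·e^((r − q)·T), (r − q) = 0.0821 − 0.0536 = 0.0285
F = 624.83 · e^(0.0285 × 18/12) = 624.83 × 1.043677 = 652.1207
Value of long forward = (F − K)·e^(−rT) = (652.1207 − 668.45) · e^(−0.0821·18/12)
= -16.3293 × 0.884131 = -14.44
Short position value = −(long value) = ¥14.44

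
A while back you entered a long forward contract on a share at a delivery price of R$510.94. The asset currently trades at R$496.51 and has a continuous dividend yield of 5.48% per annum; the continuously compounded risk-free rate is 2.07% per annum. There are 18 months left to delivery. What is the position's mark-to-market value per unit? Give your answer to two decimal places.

-R$37.99

Current fair forward for the remaining 18 months: F = S·e^((r − q)·T), (r − q) = 0.0207 − 0.0548 = -0.0341
F = 496.51 · e^(-0.0341 × 18/12) = 496.51 × 0.950136 = 471.7520
Value of long forward = (F − K)·e^(−rT) = (471.7520 − 510.94) · e^(−0.0207·18/12)
= -39.1880 × 0.969427 = -37.99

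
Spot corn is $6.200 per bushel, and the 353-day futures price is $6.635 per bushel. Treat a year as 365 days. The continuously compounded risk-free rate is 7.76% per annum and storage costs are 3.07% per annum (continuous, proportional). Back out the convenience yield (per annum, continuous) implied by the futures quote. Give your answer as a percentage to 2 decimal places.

3.82%

F = S·e^((r+u−y)T) ⇒ (r+u−y) = ln(F/S)/T
ln(6.635/6.200) = 0.067809; /T ⇒ 0.070114
y = r + u − ln(F/S)/T = 0.0776 + 0.0307 − 0.070114 = 0.038186
y = 3.82%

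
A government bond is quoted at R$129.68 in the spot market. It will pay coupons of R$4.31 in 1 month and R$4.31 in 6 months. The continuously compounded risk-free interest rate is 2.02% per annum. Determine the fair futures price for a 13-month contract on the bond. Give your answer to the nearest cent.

R$123.79

PV(coupons) I = 4.31·e^(−0.0202·1/12) + 4.31·e^(−0.0202·6/12)
I = 4.3028 + 4.2667 = 8.5695
F = (S − I)·e^(rT) = (129.68 − 8.5695) · e^(0.0202·13/12)
= 121.1105 · e^0.021883 = 121.1105 × 1.022124 = R$123.79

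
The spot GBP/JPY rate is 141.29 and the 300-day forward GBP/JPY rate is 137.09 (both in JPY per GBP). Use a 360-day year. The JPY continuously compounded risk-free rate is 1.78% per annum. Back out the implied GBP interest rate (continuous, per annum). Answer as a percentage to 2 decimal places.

5.40%

F = S·e^((r_JPY − r_GBP)T) ⇒ r_GBP = r_JPY − ln(F/S)/T
ln(137.09/141.29) = -0.030177; /(300/360) = -0.036212
r_GBP = 0.0178 + 0.036212 = 0.054012
r_GBP = 5.40%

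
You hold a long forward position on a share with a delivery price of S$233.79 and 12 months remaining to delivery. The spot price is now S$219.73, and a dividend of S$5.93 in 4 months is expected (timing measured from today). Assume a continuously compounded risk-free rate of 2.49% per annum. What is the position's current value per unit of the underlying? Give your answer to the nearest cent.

-S$14.19

PV(remaining dividends) I = 5.93·e^(−0.0249·4/12) = 5.8810
Current forward F = (S − I)·e^(rT) = (219.73 − 5.8810)·e^(0.0249·12/12) = 213.8490 × 1.025213 = 219.2408
Value (long) = (F − K)·e^(−rT) = (219.2408 − 233.79) × 0.975407 = -14.1914
Value = -S$14.19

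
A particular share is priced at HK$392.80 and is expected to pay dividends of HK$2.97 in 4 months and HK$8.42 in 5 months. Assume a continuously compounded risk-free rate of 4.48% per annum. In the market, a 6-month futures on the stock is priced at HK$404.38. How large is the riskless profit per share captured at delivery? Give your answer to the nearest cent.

HK$14.13 per share

PV(dividends) I = 2.97·e^(−0.0448·4/12) + 8.42·e^(−0.0448·5/12) = 11.1903
Fair futures F* = (S − I)·e^(rT) = (392.80 − 11.1903)·e^0.022400 = 381.6097 × 1.022653 = 390.2543
Market HK$404.38 > fair 390.2543: forward overpriced → cash-and-carry (borrow at r, buy the stock and collect the dividends, short the forward).
Profit at T = |F_mkt − F*| = |404.38 − 390.2543| = HK$14.13 per share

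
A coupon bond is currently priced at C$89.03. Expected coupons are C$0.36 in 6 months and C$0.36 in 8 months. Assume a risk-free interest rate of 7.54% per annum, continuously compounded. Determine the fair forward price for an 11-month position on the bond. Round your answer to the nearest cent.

PV(coupons) I = 0.36·e^(−0.0754·6/12) + 0.36·e^(−0.0754·8/12)
I = 0.3467 + 0.3424 = 0.6891
F = (S − I)·e^(rT) = (89.03 − 0.6891) · e^(0.0754·11/12)
= 88.3409 · e^0.069117 = 88.3409 × 1.071562 = C$94.66

C$94.66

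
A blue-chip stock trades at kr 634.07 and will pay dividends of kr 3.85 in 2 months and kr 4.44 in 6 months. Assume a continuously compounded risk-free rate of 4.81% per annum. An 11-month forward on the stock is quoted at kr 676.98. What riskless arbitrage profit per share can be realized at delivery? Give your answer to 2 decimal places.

kr 22.85 per share

PV(dividends) I = 3.85·e^(−0.0481·2/12) + 4.44·e^(−0.0481·6/12) = 8.1538
Fair forward F* = (S − I)·e^(rT) = (634.07 − 8.1538)·e^0.044092 = 625.9162 × 1.045078 = 654.1313
Market kr 676.98 > fair 654.1313: forward overpriced → cash-and-carry (borrow at r, buy the stock and collect the dividends, short the forward).
Profit at T = |F_mkt − F*| = |676.98 − 654.1313| = kr 22.85 per share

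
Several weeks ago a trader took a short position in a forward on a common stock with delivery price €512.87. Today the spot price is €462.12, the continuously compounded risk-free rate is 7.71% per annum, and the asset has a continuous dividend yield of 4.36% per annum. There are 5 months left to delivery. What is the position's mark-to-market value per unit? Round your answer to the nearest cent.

Current fair forward for the remaining 5 months: F = S·e^((r − q)·T), (r − q) = 0.0771 − 0.0436 = 0.0335
F = 462.12 · e^(0.0335 × 5/12) = 462.12 × 1.014056 = 468.6156
Value of long forward = (F − K)·e^(−rT) = (468.6156 − 512.87) · e^(−0.0771·5/12)
= -44.2544 × 0.968386 = -42.86
Short position value = −(long value) = €42.86

€42.86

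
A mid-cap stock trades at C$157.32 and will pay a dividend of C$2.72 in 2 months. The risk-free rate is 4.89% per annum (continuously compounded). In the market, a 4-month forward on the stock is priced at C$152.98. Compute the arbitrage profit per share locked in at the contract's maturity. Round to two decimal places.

PV(dividends) I = 2.72·e^(−0.0489·2/12) = 2.6979
Fair forward F* = (S − I)·e^(rT) = (157.32 − 2.6979)·e^0.016300 = 154.6221 × 1.016434 = 157.1632
Market C$152.98 < fair 157.1632: forward underpriced → reverse cash-and-carry (short the stock, invest proceeds at r, pay the dividends, go long the forward).
Profit at T = |F_mkt − F*| = |152.98 − 157.1632| = C$4.18 per share

C$4.18 per share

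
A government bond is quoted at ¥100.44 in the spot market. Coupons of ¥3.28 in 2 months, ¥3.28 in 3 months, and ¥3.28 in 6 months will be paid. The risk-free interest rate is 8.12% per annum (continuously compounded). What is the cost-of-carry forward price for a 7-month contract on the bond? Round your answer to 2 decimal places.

¥95.25

PV(coupons) I = 3.28·e^(−0.0812·2/12) + 3.28·e^(−0.0812·3/12) + 3.28·e^(−0.0812·6/12)
I = 3.2359 + 3.2141 + 3.1495 = 9.5995
F = (S − I)·e^(rT) = (100.44 − 9.5995) · e^(0.0812·7/12)
= 90.8405 · e^0.047367 = 90.8405 × 1.048507 = ¥95.25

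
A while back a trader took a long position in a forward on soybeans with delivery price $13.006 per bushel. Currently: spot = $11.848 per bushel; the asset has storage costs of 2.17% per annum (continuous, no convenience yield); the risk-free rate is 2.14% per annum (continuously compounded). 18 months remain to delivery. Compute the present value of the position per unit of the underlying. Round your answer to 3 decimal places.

-$0.355 per bushel

Current fair forward for the remaining 18 months: F = S·e^((r + u)·T), (r + u) = 0.0214 + 0.0217 = 0.0431
F = 11.848 · e^(0.0431 × 18/12) = 11.848 × 1.066786 = 12.6393
Value of long forward = (F − K)·e^(−rT) = (12.6393 − 13.006) · e^(−0.0214·18/12)
= -0.3667 × 0.968410 = -0.355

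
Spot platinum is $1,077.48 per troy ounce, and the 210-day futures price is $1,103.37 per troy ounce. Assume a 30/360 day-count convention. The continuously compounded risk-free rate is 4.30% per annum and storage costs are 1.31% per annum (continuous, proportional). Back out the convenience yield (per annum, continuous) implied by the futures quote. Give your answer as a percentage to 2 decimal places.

F = S·e^((r+u−y)T) ⇒ (r+u−y) = ln(F/S)/T
ln(1103.37/1077.48) = 0.023744; /T ⇒ 0.040704
y = r + u − ln(F/S)/T = 0.0430 + 0.0131 − 0.040704 = 0.015396
y = 1.54%

1.54%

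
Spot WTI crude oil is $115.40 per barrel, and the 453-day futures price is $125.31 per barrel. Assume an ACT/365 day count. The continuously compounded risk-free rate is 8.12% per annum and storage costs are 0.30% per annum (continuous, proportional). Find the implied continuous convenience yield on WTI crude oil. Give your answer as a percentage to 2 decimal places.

1.78%

F = S·e^((r+u−y)T) ⇒ (r+u−y) = ln(F/S)/T
ln(125.31/115.40) = 0.082386; /T ⇒ 0.066382
y = r + u − ln(F/S)/T = 0.0812 + 0.0030 − 0.066382 = 0.017818
y = 1.78%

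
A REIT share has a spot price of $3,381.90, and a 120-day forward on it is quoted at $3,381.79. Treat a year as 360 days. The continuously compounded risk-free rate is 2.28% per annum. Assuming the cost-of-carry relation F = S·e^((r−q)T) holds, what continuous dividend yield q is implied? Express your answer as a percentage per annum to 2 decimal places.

From F = S·e^((r−q)T): (r − q) = ln(F/S)/T
ln(3381.79/3381.90) = ln(0.999967) = -0.000033
(r − q) = -0.000033 / (120/360) = -0.000099
q = r − ln(F/S)/T = 0.0228 + 0.000099 = 0.022899
q = 2.29%

2.29%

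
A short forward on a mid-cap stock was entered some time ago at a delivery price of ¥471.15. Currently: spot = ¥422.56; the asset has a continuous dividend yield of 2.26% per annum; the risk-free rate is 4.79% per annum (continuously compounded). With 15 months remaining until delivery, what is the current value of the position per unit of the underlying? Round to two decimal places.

¥32.98

Current fair forward for the remaining 15 months: F = S·e^((r − q)·T), (r − q) = 0.0479 − 0.0226 = 0.0253
F = 422.56 · e^(0.0253 × 15/12) = 422.56 × 1.032130 = 436.1369
Value of long forward = (F − K)·e^(−rT) = (436.1369 − 471.15) · e^(−0.0479·15/12)
= -35.0131 × 0.941882 = -32.98
Short position value = −(long value) = ¥32.98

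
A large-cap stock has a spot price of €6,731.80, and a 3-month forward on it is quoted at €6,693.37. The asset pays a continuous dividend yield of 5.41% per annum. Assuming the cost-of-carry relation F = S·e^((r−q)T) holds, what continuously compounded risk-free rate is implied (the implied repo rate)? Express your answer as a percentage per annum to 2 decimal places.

3.12%

From F = S·e^((r−q)T): (r − q) = ln(F/S)/T
ln(6693.37/6731.80) = ln(0.994291) = -0.005725
(r − q) = -0.005725 / (3/12) = -0.022900
r = ln(F/S)/T + q = -0.022900 + 0.0541 = 0.031200
r = 3.12%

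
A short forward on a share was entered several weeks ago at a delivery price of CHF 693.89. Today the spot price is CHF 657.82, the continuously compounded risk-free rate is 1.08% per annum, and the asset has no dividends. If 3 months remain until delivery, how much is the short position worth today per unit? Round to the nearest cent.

CHF 34.20

Current fair forward for the remaining 3 months: F = S·e^(r·T), r = 0.0108
F = 657.82 · e^(0.0108 × 3/12) = 657.82 × 1.002704 = 659.5987
Value of long forward = (F − K)·e^(−rT) = (659.5987 − 693.89) · e^(−0.0108·3/12)
= -34.2913 × 0.997304 = -34.20
Short position value = −(long value) = CHF 34.20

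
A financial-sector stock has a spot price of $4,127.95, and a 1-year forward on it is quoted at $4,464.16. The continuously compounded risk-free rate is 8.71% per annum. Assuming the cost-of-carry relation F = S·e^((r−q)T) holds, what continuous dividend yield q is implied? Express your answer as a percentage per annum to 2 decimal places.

From F = S·e^((r−q)T): (r − q) = ln(F/S)/T
ln(4464.16/4127.95) = ln(1.081447) = 0.078300
(r − q) = 0.078300 / (1) = 0.078300
q = r − ln(F/S)/T = 0.0871 − 0.078300 = 0.008800
q = 0.88%

0.88%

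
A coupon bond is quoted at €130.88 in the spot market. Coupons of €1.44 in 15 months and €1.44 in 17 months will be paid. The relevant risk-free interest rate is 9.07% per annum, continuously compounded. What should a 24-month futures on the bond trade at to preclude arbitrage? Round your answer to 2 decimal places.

€153.85

PV(coupons) I = 1.44·e^(−0.0907·15/12) + 1.44·e^(−0.0907·17/12)
I = 1.2857 + 1.2664 = 2.5521
F = (S − I)·e^(rT) = (130.88 − 2.5521) · e^(0.0907·24/12)
= 128.3279 · e^0.181400 = 128.3279 × 1.198895 = €153.85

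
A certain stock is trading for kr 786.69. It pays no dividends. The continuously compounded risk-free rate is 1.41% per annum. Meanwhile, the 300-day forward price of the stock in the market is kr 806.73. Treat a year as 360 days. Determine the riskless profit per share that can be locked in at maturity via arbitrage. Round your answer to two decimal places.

Fair forward: F* = S·e^(carry·T), with carry = r = 0.0141
F* = 786.69 · e^(0.0141 × 300/360) = 786.69 · e^0.011750 = 786.69 × 1.011819 = kr 795.9879
Market kr 806.73 > fair kr 795.9879: forward overpriced → cash-and-carry (buy spot, short the forward).
At maturity, profit = |F_mkt − F*| = |806.73 − 795.9879| = kr 10.74 per share

kr 10.74 per share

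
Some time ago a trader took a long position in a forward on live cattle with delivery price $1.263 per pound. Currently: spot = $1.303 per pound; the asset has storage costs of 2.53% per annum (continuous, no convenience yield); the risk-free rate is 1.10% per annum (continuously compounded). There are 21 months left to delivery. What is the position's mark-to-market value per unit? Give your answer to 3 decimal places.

Current fair forward for the remaining 21 months: F = S·e^((r + u)·T), (r + u) = 0.0110 + 0.0253 = 0.0363
F = 1.303 · e^(0.0363 × 21/12) = 1.303 × 1.065586 = 1.3885
Value of long forward = (F − K)·e^(−rT) = (1.3885 − 1.263) · e^(−0.0110·21/12)
= 0.1255 × 0.980934 = 0.123

$0.123 per pound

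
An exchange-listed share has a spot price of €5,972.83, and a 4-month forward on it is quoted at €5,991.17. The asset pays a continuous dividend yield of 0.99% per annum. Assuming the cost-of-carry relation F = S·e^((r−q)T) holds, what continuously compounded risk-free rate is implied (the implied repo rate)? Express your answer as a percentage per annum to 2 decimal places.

From F = S·e^((r−q)T): (r − q) = ln(F/S)/T
ln(5991.17/5972.83) = ln(1.003071) = 0.003066
(r − q) = 0.003066 / (4/12) = 0.009198
r = ln(F/S)/T + q = 0.009198 + 0.0099 = 0.019098
r = 1.91%

1.91%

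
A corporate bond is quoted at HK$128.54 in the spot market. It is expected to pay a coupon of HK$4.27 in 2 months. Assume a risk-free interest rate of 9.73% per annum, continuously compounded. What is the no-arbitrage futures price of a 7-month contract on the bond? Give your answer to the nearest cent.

PV(coupons) I = 4.27·e^(−0.0973·2/12)
I = 4.2013
F = (S − I)·e^(rT) = (128.54 − 4.2013) · e^(0.0973·7/12)
= 124.3387 · e^0.056758 = 124.3387 × 1.058400 = HK$131.60

HK$131.60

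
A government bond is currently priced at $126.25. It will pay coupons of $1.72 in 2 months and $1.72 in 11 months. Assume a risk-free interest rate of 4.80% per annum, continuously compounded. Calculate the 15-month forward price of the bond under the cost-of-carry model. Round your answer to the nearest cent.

$130.50

PV(coupons) I = 1.72·e^(−0.0480·2/12) + 1.72·e^(−0.0480·11/12)
I = 1.7063 + 1.6460 = 3.3523
F = (S − I)·e^(rT) = (126.25 − 3.3523) · e^(0.0480·15/12)
= 122.8977 · e^0.060000 = 122.8977 × 1.061837 = $130.50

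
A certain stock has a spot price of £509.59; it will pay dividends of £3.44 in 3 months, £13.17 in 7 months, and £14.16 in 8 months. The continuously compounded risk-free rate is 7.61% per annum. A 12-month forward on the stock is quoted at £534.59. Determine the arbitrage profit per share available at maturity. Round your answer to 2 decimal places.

PV(dividends) I = 3.44·e^(−0.0761·3/12) + 13.17·e^(−0.0761·7/12) + 14.16·e^(−0.0761·8/12) = 29.4329
Fair forward F* = (S − I)·e^(rT) = (509.59 − 29.4329)·e^0.076100 = 480.1571 × 1.079070 = 518.1231
Market £534.59 > fair 518.1231: forward overpriced → cash-and-carry (borrow at r, buy the stock and collect the dividends, short the forward).
Profit at T = |F_mkt − F*| = |534.59 − 518.1231| = £16.47 per share

£16.47 per share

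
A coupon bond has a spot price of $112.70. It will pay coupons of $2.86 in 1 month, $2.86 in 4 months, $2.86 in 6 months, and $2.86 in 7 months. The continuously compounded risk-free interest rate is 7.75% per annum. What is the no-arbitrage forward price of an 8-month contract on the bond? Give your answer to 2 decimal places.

$106.97

PV(coupons) I = 2.86·e^(−0.0775·1/12) + 2.86·e^(−0.0775·4/12) + 2.86·e^(−0.0775·6/12) + 2.86·e^(−0.0775·7/12)
I = 2.8416 + 2.7871 + 2.7513 + 2.7336 = 11.1136
F = (S − I)·e^(rT) = (112.70 − 11.1136) · e^(0.0775·8/12)
= 101.5864 · e^0.051667 = 101.5864 × 1.053025 = $106.97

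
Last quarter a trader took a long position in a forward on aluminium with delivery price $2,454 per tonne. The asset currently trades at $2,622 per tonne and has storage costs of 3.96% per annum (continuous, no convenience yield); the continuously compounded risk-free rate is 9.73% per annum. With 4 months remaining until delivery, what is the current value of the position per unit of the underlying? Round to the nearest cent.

Current fair forward for the remaining 4 months: F = S·e^((r + u)·T), (r + u) = 0.0973 + 0.0396 = 0.1369
F = 2622 · e^(0.1369 × 4/12) = 2622 × 1.04669055 = 2744.4226
Value of long forward = (F − K)·e^(−rT) = (2744.4226 − 2454) · e^(−0.0973·4/12)
= 290.4226 × 0.96808699 = 281.15

$281.15 per tonne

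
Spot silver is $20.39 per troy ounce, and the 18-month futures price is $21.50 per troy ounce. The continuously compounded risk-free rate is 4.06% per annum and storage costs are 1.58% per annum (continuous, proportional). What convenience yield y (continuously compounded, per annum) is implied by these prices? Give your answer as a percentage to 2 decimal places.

F = S·e^((r+u−y)T) ⇒ (r+u−y) = ln(F/S)/T
ln(21.50/20.39) = 0.053008; /T ⇒ 0.035339
y = r + u − ln(F/S)/T = 0.0406 + 0.0158 − 0.035339 = 0.021061
y = 2.11%

2.11%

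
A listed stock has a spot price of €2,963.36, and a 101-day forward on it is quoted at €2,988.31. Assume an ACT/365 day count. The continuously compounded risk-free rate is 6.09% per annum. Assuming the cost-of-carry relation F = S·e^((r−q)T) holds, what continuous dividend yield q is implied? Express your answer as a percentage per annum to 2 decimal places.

3.06%

From F = S·e^((r−q)T): (r − q) = ln(F/S)/T
ln(2988.31/2963.36) = ln(1.008419) = 0.008384
(r − q) = 0.008384 / (101/365) = 0.030299
q = r − ln(F/S)/T = 0.0609 − 0.030299 = 0.030601
q = 3.06%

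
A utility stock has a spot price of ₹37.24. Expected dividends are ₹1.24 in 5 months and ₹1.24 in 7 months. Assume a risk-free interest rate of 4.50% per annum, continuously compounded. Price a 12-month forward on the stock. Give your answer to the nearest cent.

₹36.42

PV(dividends) I = 1.24·e^(−0.0450·5/12) + 1.24·e^(−0.0450·7/12)
I = 1.2170 + 1.2079 = 2.4249
F = (S − I)·e^(rT) = (37.24 − 2.4249) · e^(0.0450·12/12)
= 34.8151 · e^0.045000 = 34.8151 × 1.046028 = ₹36.42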